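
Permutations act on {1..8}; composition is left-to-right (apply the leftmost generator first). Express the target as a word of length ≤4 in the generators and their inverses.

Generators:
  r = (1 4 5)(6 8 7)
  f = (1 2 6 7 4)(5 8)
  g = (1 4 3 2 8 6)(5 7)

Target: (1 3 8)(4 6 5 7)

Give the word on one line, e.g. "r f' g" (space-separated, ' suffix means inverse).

  after g': (1 6 8 2 3 4)(5 7)
  after r': (1 7 4 5 8 2 3)
  after f: (1 4 8 6 7)(2 3)
  after g: (1 3 8)(4 6 5 7)

g' r' f g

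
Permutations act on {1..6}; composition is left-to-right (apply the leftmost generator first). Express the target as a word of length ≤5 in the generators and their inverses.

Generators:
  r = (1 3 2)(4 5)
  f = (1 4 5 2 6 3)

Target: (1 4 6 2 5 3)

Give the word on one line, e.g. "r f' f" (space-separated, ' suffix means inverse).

  after r: (1 3 2)(4 5)
  after f: (2 4)(3 6)
  after f: (1 4 6)(2 5)
  after r: (1 5)(2 4 6 3)
  after r: (1 4 6 2 5 3)

r f f r r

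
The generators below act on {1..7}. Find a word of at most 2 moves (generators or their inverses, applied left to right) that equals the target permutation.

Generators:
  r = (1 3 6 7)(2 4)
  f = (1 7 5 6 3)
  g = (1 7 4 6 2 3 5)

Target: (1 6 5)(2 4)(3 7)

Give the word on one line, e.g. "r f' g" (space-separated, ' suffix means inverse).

  after f': (1 3 6 5 7)
  after r: (1 6 5)(2 4)(3 7)

f' r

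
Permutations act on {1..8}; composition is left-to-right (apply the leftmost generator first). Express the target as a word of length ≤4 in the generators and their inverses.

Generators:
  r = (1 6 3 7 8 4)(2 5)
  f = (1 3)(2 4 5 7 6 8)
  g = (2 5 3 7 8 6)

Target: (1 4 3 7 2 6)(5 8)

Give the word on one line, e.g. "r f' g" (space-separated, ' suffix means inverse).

r' g' g'

  after r': (1 4 8 7 3 6)(2 5)
  after g': (1 4 7 5 6)(3 8)
  after g': (1 4 3 7 2 6)(5 8)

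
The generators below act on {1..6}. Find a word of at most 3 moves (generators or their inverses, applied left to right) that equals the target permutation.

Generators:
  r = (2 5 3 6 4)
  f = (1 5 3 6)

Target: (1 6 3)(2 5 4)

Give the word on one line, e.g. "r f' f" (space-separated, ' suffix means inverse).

  after f: (1 5 3 6)
  after f: (1 3)(5 6)
  after r: (1 6 3)(2 5 4)

f f r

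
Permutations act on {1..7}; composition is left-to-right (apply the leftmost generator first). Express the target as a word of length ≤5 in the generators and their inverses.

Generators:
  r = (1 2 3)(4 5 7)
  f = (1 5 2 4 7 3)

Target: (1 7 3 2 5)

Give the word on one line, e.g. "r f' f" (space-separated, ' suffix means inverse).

r f f

  after r: (1 2 3)(4 5 7)
  after f: (1 4 2)(3 5)
  after f: (1 7 3 2 5)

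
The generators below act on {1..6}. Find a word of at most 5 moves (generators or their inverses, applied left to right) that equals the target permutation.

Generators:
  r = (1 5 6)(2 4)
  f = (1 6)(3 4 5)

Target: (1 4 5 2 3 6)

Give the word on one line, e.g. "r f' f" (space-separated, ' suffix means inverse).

f f r f f

  after f: (1 6)(3 4 5)
  after f: (3 5 4)
  after r: (1 5 2 4 3 6)
  after f: (1 3)(2 5)
  after f: (1 4 5 2 3 6)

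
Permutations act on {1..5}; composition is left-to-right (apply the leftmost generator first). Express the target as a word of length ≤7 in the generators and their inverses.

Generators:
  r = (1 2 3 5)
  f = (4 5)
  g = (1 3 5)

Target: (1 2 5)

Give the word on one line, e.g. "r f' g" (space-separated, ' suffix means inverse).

f r' g f' r

  after f: (4 5)
  after r': (1 5 4 3 2)
  after g: (2 3)(4 5)
  after f': (2 3)
  after r: (1 2 5)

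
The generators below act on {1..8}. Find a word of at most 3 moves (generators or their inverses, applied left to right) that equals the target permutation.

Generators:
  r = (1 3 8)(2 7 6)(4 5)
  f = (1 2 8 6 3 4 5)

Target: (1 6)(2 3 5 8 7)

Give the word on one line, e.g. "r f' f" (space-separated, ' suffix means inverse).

  after f: (1 2 8 6 3 4 5)
  after r': (1 6)(2 3 5 8 7)

f r'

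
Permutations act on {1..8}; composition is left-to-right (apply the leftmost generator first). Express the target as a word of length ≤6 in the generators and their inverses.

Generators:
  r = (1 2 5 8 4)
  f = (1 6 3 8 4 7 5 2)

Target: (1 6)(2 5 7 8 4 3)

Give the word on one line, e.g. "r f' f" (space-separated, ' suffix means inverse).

r f f r r

  after r: (1 2 5 8 4)
  after f: (3 8 7 5 4 6)
  after f: (1 6 8 5 7 2)(3 4)
  after r: (1 6 4 3)(5 7)
  after r: (1 6)(2 5 7 8 4 3)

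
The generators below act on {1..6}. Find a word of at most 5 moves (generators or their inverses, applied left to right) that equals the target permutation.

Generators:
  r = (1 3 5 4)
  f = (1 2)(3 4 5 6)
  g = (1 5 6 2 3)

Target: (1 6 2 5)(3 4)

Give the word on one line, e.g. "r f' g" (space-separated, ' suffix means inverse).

r g' r' g'

  after r: (1 3 5 4)
  after g': (1 2 6 5 4 3)
  after r': (1 2 6 3 4)
  after g': (1 6 2 5)(3 4)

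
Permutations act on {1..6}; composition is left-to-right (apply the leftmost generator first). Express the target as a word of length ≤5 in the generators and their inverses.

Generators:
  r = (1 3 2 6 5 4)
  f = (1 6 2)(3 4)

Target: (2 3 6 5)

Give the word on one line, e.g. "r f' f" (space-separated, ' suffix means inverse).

f' r' r'

  after f': (1 2 6)(3 4)
  after r': (1 3 5 6 4)
  after r': (2 3 6 5)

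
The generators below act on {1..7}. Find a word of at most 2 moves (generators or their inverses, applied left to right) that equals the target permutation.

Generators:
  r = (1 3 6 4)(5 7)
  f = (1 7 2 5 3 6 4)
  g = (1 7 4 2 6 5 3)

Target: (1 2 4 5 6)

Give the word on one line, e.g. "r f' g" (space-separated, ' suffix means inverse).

  after f': (1 4 6 3 5 2 7)
  after g: (1 2 4 5 6)

f' g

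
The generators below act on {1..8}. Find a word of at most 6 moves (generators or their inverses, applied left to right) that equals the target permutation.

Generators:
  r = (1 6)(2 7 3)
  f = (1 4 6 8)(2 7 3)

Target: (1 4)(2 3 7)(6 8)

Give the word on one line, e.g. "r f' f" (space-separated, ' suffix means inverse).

  after r': (1 6)(2 3 7)
  after r': (2 7 3)
  after r': (1 6)
  after f': (1 4)(2 3 7)(6 8)

r' r' r' f'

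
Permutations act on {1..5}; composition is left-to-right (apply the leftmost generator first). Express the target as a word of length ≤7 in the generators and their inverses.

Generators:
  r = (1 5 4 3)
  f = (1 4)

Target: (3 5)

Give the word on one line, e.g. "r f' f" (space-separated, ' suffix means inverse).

f' r' r' f f

  after f': (1 4)
  after r': (1 5)(3 4)
  after r': (3 5)
  after f: (1 4)(3 5)
  after f: (3 5)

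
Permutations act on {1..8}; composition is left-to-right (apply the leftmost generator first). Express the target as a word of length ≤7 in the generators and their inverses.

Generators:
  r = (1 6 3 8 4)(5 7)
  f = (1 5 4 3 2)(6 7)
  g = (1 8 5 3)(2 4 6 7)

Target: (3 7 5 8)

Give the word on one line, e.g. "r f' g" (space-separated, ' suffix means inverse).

  after r: (1 6 3 8 4)(5 7)
  after f: (1 7 4 5 6 2)(3 8)
  after r: (1 5 3 4 7)(2 6)
  after g': (1 8)(2 4 6 7 3)
  after g': (3 7 5 8)

r f r g' g'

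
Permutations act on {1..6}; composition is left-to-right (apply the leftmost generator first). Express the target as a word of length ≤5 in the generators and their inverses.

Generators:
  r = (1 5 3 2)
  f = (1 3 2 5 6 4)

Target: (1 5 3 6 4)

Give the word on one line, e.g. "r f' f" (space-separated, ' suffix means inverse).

f' f' r f'

  after f': (1 4 6 5 2 3)
  after f': (1 6 2)(3 4 5)
  after r: (1 6)(2 5)(3 4)
  after f': (1 5 3 6 4)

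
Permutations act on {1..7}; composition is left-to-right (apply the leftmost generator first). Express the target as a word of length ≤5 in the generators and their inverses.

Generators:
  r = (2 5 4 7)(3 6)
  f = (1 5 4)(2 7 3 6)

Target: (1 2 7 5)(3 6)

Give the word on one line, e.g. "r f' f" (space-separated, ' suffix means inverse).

  after f': (1 4 5)(2 6 3 7)
  after r: (1 7 5)(2 3)
  after f: (1 3 7 4)(2 6)
  after f: (1 6 7)(4 5)
  after f: (1 2 7 5)(3 6)

f' r f f f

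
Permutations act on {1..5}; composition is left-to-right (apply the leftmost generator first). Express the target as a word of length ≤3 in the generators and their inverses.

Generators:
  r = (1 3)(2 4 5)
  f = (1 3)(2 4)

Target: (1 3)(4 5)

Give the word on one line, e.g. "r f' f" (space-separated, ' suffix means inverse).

  after f: (1 3)(2 4)
  after r: (2 5)
  after r: (1 3)(4 5)

f r r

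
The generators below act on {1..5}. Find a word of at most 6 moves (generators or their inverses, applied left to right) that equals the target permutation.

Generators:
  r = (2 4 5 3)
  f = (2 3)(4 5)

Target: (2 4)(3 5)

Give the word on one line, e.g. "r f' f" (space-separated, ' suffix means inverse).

  after r: (2 4 5 3)
  after f': (2 5)
  after f': (2 4 5 3)
  after r: (2 5)(3 4)
  after f: (2 4)(3 5)

r f' f' r f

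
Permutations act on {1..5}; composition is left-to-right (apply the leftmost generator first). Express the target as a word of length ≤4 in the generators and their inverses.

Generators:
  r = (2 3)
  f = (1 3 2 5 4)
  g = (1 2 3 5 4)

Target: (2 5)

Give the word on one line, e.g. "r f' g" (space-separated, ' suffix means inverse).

r g' f

  after r: (2 3)
  after g': (1 4 5 3)
  after f: (2 5)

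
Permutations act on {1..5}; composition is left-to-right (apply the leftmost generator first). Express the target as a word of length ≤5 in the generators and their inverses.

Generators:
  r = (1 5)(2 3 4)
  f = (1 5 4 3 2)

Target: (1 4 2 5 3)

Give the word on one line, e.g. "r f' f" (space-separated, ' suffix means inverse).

f' f' f'

  after f': (1 2 3 4 5)
  after f': (1 3 5 2 4)
  after f': (1 4 2 5 3)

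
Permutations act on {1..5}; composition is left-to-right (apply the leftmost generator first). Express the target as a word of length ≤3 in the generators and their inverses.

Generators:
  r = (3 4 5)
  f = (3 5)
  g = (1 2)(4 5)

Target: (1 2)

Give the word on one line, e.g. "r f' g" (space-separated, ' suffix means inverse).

g f r

  after g: (1 2)(4 5)
  after f: (1 2)(3 5 4)
  after r: (1 2)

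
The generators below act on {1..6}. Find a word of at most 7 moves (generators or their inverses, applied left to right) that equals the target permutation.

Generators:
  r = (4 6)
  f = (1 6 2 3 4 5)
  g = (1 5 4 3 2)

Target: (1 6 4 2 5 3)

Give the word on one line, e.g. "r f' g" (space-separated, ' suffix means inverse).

  after f: (1 6 2 3 4 5)
  after f: (1 2 4)(3 5 6)
  after g: (2 3 4 5 6)
  after f: (1 6 3 5 2 4)
  after g': (1 6 4 2 5 3)

f f g f g'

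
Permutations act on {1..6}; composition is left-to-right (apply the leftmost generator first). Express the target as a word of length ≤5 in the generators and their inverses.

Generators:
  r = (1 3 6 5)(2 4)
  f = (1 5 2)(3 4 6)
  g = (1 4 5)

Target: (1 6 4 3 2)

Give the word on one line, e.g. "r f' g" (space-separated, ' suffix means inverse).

f r' g' g'

  after f: (1 5 2)(3 4 6)
  after r': (1 6)(2 5 4 3)
  after g': (1 6 5)(2 4 3)
  after g': (1 6 4 3 2)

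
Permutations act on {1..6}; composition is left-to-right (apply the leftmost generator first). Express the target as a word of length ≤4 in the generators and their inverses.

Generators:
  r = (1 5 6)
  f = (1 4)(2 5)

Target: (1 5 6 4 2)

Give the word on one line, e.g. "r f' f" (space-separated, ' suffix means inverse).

f r f r

  after f: (1 4)(2 5)
  after r: (1 4 5 2 6)
  after f: (2 6 4)
  after r: (1 5 6 4 2)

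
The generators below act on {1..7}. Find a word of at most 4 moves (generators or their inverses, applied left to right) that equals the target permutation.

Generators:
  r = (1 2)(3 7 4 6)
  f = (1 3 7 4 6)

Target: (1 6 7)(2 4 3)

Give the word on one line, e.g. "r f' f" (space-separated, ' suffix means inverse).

  after f': (1 6 4 7 3)
  after r: (1 3 2)
  after f': (2 6 4 7 3)
  after f': (1 6 7)(2 4 3)

f' r f' f'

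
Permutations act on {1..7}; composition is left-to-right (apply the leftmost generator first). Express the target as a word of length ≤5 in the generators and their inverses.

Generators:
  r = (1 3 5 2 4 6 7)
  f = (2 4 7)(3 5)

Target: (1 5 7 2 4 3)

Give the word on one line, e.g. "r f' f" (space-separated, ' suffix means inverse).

  after f': (2 7 4)(3 5)
  after r': (1 7 2 6 4 5)
  after f': (1 4 3 5)(2 6)
  after f': (1 2 6 7 4 5)
  after r': (1 5 7 2 4 3)

f' r' f' f' r'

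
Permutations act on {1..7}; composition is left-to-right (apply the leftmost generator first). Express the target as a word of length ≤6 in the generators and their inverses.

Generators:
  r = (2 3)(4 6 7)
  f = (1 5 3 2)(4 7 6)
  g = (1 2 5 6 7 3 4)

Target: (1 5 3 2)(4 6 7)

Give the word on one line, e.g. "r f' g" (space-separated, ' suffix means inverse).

  after r': (2 3)(4 7 6)
  after r': (4 6 7)
  after r': (2 3)
  after r': (4 7 6)
  after f: (1 5 3 2)(4 6 7)

r' r' r' r' f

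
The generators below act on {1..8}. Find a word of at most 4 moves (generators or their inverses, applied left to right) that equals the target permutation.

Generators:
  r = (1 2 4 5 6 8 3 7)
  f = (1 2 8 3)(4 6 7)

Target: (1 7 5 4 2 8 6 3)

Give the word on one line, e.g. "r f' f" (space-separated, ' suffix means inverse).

f r f'

  after f: (1 2 8 3)(4 6 7)
  after r: (1 4 8 7 5 6)(2 3)
  after f': (1 7 5 4 2 8 6 3)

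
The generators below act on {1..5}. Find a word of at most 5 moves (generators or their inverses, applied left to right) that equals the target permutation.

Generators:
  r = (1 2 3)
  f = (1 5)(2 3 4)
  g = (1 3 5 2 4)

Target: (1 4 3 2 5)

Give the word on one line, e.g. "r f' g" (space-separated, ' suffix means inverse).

  after r': (1 3 2)
  after f': (1 2 5)(3 4)
  after g: (1 4 5 3)
  after f: (1 2 3 5 4)
  after g: (1 4 3 2 5)

r' f' g f g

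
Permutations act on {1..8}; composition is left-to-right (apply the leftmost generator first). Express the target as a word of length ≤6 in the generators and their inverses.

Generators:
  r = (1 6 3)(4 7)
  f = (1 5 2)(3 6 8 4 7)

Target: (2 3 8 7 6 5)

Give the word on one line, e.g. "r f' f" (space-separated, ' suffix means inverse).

  after r: (1 6 3)(4 7)
  after r: (1 3 6)
  after f: (1 6 5 2)(3 8 4 7)
  after r': (2 3 8 7 6 5)

r r f r'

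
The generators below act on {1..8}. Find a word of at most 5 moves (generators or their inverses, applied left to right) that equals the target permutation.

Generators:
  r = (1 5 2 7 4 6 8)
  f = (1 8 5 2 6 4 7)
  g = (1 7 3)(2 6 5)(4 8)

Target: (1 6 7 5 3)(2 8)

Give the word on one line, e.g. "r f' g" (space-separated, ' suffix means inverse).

r r g

  after r: (1 5 2 7 4 6 8)
  after r: (1 2 4 8 5 7 6)
  after g: (1 6 7 5 3)(2 8)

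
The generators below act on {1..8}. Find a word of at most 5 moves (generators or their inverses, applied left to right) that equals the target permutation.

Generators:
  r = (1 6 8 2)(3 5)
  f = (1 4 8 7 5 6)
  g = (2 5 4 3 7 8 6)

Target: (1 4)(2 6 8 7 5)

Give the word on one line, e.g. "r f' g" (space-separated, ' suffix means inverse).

f r' r'

  after f: (1 4 8 7 5 6)
  after r': (1 4 6 2 8 7 3 5)
  after r': (1 4)(2 6 8 7 5)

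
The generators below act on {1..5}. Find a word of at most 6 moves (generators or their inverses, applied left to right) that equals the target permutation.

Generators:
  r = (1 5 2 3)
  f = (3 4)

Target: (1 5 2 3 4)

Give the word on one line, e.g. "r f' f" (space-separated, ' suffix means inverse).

  after f: (3 4)
  after r': (1 3 4 2 5)
  after r': (1 2)(3 4 5)
  after r': (1 5 2 3 4)

f r' r' r'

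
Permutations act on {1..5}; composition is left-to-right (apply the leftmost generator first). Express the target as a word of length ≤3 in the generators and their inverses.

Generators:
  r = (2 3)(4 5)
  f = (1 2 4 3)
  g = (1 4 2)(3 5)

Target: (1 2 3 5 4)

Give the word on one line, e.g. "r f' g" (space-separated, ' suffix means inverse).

  after g: (1 4 2)(3 5)
  after f': (1 2 3 5 4)

g f'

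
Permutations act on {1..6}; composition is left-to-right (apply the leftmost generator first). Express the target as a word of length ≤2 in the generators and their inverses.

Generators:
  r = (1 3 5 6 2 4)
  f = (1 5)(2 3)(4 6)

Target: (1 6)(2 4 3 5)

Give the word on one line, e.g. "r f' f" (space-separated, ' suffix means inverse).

  after r': (1 4 2 6 5 3)
  after f: (1 6)(2 4 3 5)

r' f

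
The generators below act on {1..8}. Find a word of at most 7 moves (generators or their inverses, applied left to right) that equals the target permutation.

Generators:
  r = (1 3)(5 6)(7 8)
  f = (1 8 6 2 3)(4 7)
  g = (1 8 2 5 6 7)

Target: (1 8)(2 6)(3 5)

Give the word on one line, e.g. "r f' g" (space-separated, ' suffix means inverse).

  after r: (1 3)(5 6)(7 8)
  after g: (1 3 8)(2 5 7)
  after g: (1 3 2 6 7 5)
  after r': (2 5 3)(6 8 7)
  after g: (1 8)(2 6)(3 5)

r g g r' g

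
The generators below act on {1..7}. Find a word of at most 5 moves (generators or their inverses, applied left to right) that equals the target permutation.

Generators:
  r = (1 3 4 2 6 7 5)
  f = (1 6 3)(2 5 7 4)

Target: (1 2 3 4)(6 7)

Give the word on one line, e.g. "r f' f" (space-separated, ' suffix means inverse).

  after f: (1 6 3)(2 5 7 4)
  after r': (1 2 7 3 5 6)
  after r': (1 4 3 7)(2 6 5)
  after f: (1 2 3 4)(6 7)

f r' r' f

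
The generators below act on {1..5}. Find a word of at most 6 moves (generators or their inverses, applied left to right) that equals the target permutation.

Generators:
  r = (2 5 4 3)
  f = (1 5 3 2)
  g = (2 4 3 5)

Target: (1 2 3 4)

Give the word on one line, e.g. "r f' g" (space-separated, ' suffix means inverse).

  after g': (2 5 3 4)
  after r: (2 4 5)
  after f': (1 2 4)(3 5)
  after g': (1 5 4)
  after r': (1 2 3 4)

g' r f' g' r'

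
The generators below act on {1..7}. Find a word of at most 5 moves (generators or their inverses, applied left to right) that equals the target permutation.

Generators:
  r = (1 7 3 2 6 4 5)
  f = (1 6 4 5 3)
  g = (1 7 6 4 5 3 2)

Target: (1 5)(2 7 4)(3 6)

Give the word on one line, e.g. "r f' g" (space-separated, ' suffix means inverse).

f g g

  after f: (1 6 4 5 3)
  after g: (1 4 3 7 6 5 2)
  after g: (1 5)(2 7 4)(3 6)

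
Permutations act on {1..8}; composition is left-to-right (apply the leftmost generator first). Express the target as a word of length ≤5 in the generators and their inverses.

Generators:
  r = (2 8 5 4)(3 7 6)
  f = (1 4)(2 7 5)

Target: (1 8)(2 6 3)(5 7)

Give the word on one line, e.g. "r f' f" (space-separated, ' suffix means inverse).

  after f: (1 4)(2 7 5)
  after r': (1 5 4)(2 3 6 7 8)
  after r': (1 8 4)(2 6 3 7)
  after f': (1 8)(2 6 3)(5 7)

f r' r' f'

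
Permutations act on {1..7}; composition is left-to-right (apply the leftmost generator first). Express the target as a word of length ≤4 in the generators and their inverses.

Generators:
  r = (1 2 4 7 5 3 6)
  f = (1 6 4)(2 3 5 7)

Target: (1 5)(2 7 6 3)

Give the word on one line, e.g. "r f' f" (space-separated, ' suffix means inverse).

  after f: (1 6 4)(2 3 5 7)
  after r': (1 3 7)(2 5 4 6)
  after f: (1 5)(2 7 6 3)

f r' f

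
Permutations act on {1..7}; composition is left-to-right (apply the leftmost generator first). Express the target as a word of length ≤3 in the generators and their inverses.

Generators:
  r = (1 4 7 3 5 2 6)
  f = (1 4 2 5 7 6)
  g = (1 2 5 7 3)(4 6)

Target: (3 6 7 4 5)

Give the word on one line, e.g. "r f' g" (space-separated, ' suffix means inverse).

  after f': (1 6 7 5 2 4)
  after g: (1 4 2 6 3)
  after r': (3 6 7 4 5)

f' g r'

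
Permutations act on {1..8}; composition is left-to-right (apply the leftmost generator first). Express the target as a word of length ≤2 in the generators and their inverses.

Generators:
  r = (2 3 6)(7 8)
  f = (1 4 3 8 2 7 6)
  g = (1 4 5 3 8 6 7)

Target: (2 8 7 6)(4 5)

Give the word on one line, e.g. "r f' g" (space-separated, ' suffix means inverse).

  after g: (1 4 5 3 8 6 7)
  after f': (2 8 7 6)(4 5)

g f'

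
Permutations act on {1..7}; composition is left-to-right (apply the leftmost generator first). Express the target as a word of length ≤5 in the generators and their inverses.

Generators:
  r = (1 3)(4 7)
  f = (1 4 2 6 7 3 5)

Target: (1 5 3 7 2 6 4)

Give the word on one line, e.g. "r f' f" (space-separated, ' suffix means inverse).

r' f r

  after r': (1 3)(4 7)
  after f: (1 5)(2 6 7)(3 4)
  after r: (1 5 3 7 2 6 4)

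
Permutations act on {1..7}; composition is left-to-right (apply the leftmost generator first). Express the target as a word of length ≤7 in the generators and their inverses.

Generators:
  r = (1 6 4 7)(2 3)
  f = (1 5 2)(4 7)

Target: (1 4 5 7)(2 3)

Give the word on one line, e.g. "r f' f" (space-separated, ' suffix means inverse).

r f' r r f

  after r: (1 6 4 7)(2 3)
  after f': (1 6 7 2 3 5)
  after r: (1 4 7 3 5 6)
  after r: (1 7 2 3 5 4)
  after f: (1 4 5 7)(2 3)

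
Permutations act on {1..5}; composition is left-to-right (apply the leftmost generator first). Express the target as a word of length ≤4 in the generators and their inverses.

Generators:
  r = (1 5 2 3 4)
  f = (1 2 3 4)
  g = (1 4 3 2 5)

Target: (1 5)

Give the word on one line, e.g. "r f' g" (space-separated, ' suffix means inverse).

f r'

  after f: (1 2 3 4)
  after r': (1 5)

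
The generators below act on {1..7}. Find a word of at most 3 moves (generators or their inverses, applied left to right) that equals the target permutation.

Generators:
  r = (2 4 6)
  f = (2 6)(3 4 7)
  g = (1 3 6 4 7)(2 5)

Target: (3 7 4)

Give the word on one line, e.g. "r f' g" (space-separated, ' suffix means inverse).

f f

  after f: (2 6)(3 4 7)
  after f: (3 7 4)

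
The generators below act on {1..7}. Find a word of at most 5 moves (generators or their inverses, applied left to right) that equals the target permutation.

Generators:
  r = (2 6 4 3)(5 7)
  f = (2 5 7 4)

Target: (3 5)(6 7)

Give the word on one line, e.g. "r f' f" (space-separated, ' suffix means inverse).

  after r: (2 6 4 3)(5 7)
  after f: (2 6)(3 5 4)
  after f: (2 6 5)(3 7 4)
  after r': (3 5)(6 7)

r f f r'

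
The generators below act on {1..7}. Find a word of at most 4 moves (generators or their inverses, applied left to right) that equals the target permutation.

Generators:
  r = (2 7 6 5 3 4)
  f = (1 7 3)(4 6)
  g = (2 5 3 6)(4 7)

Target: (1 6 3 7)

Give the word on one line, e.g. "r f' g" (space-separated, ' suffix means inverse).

  after f': (1 3 7)(4 6)
  after r: (1 4 5 3 6 2 7)
  after g: (1 7)(2 4 3)(5 6)
  after r: (1 6 3 7)

f' r g r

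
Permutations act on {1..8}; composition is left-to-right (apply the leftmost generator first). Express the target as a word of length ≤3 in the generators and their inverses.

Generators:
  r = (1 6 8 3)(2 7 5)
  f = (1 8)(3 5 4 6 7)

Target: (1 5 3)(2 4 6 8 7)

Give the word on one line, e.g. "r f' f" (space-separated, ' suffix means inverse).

  after r': (1 3 8 6)(2 5 7)
  after f: (1 5 3)(2 4 6 8 7)

r' f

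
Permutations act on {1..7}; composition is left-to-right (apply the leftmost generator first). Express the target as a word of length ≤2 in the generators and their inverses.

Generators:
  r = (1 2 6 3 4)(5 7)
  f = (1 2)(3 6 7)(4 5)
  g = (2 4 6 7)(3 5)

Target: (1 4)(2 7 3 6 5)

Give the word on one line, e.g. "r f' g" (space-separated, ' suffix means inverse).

  after r: (1 2 6 3 4)(5 7)
  after g: (1 4)(2 7 3 6 5)

r g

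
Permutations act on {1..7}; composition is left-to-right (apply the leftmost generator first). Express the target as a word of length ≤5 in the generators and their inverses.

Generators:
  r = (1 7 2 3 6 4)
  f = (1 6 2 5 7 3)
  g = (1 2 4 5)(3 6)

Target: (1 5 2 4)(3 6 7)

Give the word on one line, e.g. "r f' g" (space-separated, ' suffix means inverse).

f g' f' f'

  after f: (1 6 2 5 7 3)
  after g': (1 3 5 7 6)(2 4)
  after f': (1 7)(2 4 6 3)
  after f': (1 5 2 4)(3 6 7)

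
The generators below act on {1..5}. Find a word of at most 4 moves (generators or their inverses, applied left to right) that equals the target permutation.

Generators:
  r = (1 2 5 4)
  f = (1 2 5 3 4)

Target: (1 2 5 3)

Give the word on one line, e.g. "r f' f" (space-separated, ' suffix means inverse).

  after f': (1 4 3 5 2)
  after r: (3 4)
  after f: (1 2 5 3)

f' r f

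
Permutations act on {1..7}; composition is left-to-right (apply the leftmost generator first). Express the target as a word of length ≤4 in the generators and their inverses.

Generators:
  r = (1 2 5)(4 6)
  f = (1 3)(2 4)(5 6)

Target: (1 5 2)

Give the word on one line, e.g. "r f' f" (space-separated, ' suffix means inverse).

r r f' f'

  after r: (1 2 5)(4 6)
  after r: (1 5 2)
  after f': (1 6 5 4 2 3)
  after f': (1 5 2)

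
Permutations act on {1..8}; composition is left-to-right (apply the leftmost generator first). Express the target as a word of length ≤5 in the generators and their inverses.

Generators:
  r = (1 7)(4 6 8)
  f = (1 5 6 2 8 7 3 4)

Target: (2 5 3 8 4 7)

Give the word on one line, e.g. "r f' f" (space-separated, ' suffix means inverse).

  after r: (1 7)(4 6 8)
  after f: (1 3 4 2 8)(5 6 7)
  after r: (1 3 6)(2 4)(5 8 7)
  after f: (1 4 8 3 2)(5 7 6)
  after f: (2 5 3 8 4 7)

r f r f f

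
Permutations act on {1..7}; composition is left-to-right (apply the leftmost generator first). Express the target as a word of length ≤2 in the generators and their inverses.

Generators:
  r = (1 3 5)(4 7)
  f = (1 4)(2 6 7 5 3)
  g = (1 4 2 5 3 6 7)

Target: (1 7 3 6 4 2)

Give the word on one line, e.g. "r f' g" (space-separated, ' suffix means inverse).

g r

  after g: (1 4 2 5 3 6 7)
  after r: (1 7 3 6 4 2)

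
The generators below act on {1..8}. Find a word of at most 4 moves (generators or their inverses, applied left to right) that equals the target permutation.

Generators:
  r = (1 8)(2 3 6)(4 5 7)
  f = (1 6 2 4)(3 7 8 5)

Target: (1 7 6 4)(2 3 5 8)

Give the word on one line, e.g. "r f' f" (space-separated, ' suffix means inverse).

  after r': (1 8)(2 6 3)(4 7 5)
  after f: (1 5)(3 4 8 6 7)
  after r: (1 7 6 4)(2 3 5 8)

r' f r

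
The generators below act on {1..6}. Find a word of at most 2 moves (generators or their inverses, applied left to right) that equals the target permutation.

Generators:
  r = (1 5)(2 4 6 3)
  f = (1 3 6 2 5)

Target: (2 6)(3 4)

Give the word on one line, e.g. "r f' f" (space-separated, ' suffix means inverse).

  after r': (1 5)(2 3 6 4)
  after r': (2 6)(3 4)

r' r'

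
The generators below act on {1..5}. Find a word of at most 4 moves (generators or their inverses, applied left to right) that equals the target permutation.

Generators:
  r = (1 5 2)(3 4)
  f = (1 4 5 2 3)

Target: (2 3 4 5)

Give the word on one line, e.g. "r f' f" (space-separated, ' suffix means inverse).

f' r' f'

  after f': (1 3 2 5 4)
  after r': (1 4 2)(3 5)
  after f': (2 3 4 5)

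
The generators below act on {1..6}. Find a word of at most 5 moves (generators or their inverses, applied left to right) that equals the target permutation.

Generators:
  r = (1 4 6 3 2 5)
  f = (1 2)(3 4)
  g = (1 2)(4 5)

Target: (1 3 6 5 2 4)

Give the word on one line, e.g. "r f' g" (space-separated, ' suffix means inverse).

  after g: (1 2)(4 5)
  after r': (1 3 6 4 2 5)
  after g': (1 3 6 5 2 4)

g r' g'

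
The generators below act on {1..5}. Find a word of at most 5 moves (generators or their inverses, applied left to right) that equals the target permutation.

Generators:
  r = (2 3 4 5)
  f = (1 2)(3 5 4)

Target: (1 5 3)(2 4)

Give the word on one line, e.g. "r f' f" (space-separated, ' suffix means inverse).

f r' f' r f'

  after f: (1 2)(3 5 4)
  after r': (1 5 3 4 2)
  after f': (1 3 5 4)
  after r: (1 4)(2 3)
  after f': (1 5 3)(2 4)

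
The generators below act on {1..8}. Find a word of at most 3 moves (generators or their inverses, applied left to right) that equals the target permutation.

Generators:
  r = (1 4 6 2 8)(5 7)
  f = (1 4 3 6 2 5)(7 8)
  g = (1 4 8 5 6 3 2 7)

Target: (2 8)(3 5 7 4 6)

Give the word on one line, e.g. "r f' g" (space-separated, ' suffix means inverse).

f g'

  after f: (1 4 3 6 2 5)(7 8)
  after g': (2 8)(3 5 7 4 6)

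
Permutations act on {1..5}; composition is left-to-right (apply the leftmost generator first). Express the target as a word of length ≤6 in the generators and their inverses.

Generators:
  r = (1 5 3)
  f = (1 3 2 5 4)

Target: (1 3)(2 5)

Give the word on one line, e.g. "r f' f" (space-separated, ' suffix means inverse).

  after f: (1 3 2 5 4)
  after f: (1 2 4 3 5)
  after r': (1 2 4 5 3)
  after r': (1 2 4)
  after f': (1 3)(2 5)

f f r' r' f'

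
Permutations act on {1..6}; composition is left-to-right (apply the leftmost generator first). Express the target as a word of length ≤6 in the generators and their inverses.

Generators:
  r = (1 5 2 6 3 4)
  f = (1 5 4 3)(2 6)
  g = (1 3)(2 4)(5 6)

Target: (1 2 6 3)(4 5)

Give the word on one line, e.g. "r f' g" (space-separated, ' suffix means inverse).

g' f f f g'

  after g': (1 3)(2 4)(5 6)
  after f: (2 3 5)(4 6)
  after f: (1 5 6 3 4 2)
  after f: (1 4 6)(2 5)
  after g': (1 2 6 3)(4 5)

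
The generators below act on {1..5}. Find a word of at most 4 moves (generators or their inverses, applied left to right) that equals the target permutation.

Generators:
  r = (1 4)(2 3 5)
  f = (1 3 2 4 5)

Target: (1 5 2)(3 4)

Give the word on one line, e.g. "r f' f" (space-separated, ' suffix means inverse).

  after r': (1 4)(2 5 3)
  after f: (1 5 2)(3 4)

r' f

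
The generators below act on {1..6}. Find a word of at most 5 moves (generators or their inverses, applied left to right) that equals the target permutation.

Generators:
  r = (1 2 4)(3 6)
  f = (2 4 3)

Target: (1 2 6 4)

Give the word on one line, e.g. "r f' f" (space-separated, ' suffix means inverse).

  after f': (2 3 4)
  after r': (1 4)(2 6 3)
  after f: (1 3 4)(2 6)
  after f: (1 2 6 4)

f' r' f f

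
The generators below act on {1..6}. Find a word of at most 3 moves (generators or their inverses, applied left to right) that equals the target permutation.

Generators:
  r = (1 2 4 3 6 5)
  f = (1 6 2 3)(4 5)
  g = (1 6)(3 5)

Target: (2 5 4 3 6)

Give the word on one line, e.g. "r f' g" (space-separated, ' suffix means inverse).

f g'

  after f: (1 6 2 3)(4 5)
  after g': (2 5 4 3 6)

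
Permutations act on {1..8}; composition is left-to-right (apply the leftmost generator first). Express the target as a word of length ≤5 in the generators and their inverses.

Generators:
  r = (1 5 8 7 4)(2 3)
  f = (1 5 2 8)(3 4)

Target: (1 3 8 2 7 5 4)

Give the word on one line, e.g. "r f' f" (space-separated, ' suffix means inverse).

  after r: (1 5 8 7 4)(2 3)
  after f': (2 4 8 7 3 5)
  after r': (1 4 5 3)(2 7)
  after f': (1 3 8 2 7 5 4)

r f' r' f'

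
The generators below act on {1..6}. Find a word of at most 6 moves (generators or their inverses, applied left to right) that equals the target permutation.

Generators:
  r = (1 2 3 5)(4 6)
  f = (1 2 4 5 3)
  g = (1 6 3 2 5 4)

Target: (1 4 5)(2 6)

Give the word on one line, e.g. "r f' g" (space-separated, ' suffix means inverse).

f f f g' f

  after f: (1 2 4 5 3)
  after f: (1 4 3 2 5)
  after f: (1 5 2 3 4)
  after g': (1 2 6)(3 5)
  after f: (1 4 5)(2 6)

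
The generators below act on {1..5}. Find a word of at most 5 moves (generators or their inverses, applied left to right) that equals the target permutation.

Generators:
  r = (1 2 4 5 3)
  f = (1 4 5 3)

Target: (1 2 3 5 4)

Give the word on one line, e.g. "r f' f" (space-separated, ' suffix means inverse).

  after f: (1 4 5 3)
  after r': (1 2)
  after r': (2 3 5 4)
  after f: (1 4 2)
  after r': (1 2 3 5 4)

f r' r' f r'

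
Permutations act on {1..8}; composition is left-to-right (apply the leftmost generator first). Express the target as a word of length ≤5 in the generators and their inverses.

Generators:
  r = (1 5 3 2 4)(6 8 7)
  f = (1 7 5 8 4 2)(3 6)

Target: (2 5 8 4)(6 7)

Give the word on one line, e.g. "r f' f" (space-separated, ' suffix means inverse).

r' f' r f'

  after r': (1 4 2 3 5)(6 7 8)
  after f': (1 8 3 7 5 2 6)
  after r: (1 7 3 6 5 4)(2 8)
  after f': (2 5 8 4)(6 7)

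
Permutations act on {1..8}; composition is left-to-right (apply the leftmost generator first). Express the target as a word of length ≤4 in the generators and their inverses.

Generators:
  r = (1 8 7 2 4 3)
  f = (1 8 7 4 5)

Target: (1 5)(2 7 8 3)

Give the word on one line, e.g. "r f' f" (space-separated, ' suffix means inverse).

  after r': (1 3 4 2 7 8)
  after r': (1 4 7)(2 8 3)
  after f: (1 5)(2 7 8 3)

r' r' f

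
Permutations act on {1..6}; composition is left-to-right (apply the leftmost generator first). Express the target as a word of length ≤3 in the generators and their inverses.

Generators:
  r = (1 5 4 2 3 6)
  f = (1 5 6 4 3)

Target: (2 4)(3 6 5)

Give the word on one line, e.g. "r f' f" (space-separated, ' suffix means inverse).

  after f: (1 5 6 4 3)
  after r': (2 4)(3 6 5)

f r'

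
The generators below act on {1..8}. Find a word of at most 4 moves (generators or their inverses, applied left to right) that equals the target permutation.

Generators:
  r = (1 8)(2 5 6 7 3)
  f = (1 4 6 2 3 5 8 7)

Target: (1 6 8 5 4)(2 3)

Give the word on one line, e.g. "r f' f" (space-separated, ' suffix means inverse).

  after f: (1 4 6 2 3 5 8 7)
  after r: (1 4 7 8 3 6 5)
  after f: (1 6 8 5 4)(2 3)

f r f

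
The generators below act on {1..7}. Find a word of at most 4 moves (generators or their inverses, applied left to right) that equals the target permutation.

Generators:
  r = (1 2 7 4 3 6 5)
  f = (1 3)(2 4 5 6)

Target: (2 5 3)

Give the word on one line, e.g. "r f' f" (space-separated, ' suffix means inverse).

  after r': (1 5 6 3 4 7 2)
  after f: (1 6)(2 3 5)(4 7)
  after r': (1 3 6 5)(2 4)
  after f: (2 5 3)

r' f r' f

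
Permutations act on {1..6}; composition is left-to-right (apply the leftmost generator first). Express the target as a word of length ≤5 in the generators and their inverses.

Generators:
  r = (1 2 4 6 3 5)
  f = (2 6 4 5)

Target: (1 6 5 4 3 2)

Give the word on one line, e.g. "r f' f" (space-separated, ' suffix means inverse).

  after f': (2 5 4 6)
  after r: (1 2)(3 5 6 4)
  after f: (1 6 5 4 3 2)

f' r f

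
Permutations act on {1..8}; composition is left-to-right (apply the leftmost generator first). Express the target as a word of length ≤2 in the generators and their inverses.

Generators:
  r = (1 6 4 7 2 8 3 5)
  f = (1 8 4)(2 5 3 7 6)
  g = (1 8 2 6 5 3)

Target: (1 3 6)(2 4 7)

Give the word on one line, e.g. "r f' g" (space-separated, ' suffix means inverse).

  after g: (1 8 2 6 5 3)
  after r: (1 3 6)(2 4 7)

g r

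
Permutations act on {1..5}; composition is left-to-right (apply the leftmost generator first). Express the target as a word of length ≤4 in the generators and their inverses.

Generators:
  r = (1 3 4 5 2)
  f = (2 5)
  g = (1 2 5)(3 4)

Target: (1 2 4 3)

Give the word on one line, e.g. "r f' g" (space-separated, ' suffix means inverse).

  after f: (2 5)
  after r': (1 2 4 3)

f r'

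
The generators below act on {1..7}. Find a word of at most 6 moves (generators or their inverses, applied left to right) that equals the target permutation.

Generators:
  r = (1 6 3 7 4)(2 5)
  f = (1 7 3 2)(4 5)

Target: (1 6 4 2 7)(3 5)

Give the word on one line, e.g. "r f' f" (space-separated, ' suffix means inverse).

  after f: (1 7 3 2)(4 5)
  after r: (1 4 2 6 3 5)
  after r: (2 3)(4 5 6 7)
  after r: (1 6 4 2 7)(3 5)

f r r r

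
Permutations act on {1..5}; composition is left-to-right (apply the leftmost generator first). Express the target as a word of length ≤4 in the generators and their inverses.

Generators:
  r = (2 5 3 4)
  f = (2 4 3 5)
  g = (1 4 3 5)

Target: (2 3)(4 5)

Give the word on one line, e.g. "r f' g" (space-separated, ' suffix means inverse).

  after f: (2 4 3 5)
  after r': (2 3)(4 5)

f r'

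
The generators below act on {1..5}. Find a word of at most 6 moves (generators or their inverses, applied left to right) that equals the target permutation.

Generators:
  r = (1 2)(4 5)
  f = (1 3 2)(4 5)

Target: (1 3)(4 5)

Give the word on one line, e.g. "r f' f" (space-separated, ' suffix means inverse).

  after r: (1 2)(4 5)
  after f: (2 3)
  after r': (1 2 3)(4 5)
  after r': (2 3)
  after f: (1 3)(4 5)

r f r' r' f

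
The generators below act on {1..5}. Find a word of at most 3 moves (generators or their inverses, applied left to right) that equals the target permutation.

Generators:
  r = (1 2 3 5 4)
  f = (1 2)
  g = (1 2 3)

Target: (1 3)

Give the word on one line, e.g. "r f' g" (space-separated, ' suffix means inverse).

g' f'

  after g': (1 3 2)
  after f': (1 3)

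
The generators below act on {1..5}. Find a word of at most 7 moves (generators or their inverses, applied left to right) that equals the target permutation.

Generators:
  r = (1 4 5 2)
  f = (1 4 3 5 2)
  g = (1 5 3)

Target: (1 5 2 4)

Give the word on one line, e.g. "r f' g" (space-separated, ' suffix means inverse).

  after f': (1 2 5 3 4)
  after f': (1 5 4 2 3)
  after r': (1 4 5)(2 3)
  after f': (2 4 3 5)
  after g: (1 5 2 4)

f' f' r' f' g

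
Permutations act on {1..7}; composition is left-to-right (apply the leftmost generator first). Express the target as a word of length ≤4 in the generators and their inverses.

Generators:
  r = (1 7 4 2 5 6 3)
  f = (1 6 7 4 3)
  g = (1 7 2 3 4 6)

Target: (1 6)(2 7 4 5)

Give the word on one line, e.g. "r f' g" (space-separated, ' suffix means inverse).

f' f' r' f'

  after f': (1 3 4 7 6)
  after f': (1 4 6 3 7)
  after r': (1 7 3)(2 4 5)
  after f': (1 6)(2 7 4 5)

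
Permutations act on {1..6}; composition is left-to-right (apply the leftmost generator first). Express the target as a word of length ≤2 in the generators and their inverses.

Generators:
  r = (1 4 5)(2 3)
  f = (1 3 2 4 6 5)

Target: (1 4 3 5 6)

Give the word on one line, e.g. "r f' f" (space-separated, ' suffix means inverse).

  after f': (1 5 6 4 2 3)
  after r': (1 4 3 5 6)

f' r'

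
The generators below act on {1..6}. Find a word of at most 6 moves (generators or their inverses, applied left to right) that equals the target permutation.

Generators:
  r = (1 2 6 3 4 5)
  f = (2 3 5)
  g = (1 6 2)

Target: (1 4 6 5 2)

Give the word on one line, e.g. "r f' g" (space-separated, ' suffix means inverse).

r f' g r'

  after r: (1 2 6 3 4 5)
  after f': (1 5)(2 6)(3 4)
  after g: (1 5 6)(3 4)
  after r': (1 4 6 5 2)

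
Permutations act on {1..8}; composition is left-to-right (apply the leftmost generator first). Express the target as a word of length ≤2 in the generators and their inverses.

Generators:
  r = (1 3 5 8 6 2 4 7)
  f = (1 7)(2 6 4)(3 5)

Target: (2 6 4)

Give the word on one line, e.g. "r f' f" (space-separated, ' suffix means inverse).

f' f'

  after f': (1 7)(2 4 6)(3 5)
  after f': (2 6 4)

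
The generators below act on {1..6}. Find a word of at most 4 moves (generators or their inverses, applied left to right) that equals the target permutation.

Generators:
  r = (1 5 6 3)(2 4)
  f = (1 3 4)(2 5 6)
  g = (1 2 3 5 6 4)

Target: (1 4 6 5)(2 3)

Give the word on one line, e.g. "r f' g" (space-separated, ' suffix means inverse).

  after r: (1 5 6 3)(2 4)
  after g': (1 3 4)(2 6)
  after f': (2 5)
  after g': (1 4 6 5)(2 3)

r g' f' g'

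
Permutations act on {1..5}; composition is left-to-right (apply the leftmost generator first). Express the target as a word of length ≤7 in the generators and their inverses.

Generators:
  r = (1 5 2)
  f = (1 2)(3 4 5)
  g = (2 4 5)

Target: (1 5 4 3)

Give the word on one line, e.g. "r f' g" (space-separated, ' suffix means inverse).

f' g r' r' g

  after f': (1 2)(3 5 4)
  after g: (1 4 3 2)
  after r': (1 4 3 5)
  after r': (1 4 3)(2 5)
  after g: (1 5 4 3)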